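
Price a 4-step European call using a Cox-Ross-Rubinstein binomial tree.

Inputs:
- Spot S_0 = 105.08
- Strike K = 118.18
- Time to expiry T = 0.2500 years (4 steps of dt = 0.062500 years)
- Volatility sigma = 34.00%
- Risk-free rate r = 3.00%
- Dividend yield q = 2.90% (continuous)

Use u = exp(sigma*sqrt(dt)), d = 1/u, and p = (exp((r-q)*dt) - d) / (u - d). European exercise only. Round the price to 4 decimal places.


Answer: Price = V(0,0) = 2.9898

Derivation:
dt = T/N = 0.062500
u = exp(sigma*sqrt(dt)) = 1.088717; d = 1/u = 0.918512
p = (exp((r-q)*dt) - d) / (u - d) = 0.479130
Discount per step: exp(-r*dt) = 0.998127
Stock lattice S(k, i) with i counting down-moves:
  k=0: S(0,0) = 105.0800
  k=1: S(1,0) = 114.4024; S(1,1) = 96.5173
  k=2: S(2,0) = 124.5518; S(2,1) = 105.0800; S(2,2) = 88.6523
  k=3: S(3,0) = 135.6017; S(3,1) = 114.4024; S(3,2) = 96.5173; S(3,3) = 81.4282
  k=4: S(4,0) = 147.6319; S(4,1) = 124.5518; S(4,2) = 105.0800; S(4,3) = 88.6523; S(4,4) = 74.7928
Terminal payoffs V(N, i) = max(S_T - K, 0):
  V(4,0) = 29.451893; V(4,1) = 6.371834; V(4,2) = 0.000000; V(4,3) = 0.000000; V(4,4) = 0.000000
Backward induction: V(k, i) = exp(-r*dt) * [p * V(k+1, i) + (1-p) * V(k+1, i+1)].
  V(3,0) = exp(-r*dt) * [p*29.451893 + (1-p)*6.371834] = 17.397532
  V(3,1) = exp(-r*dt) * [p*6.371834 + (1-p)*0.000000] = 3.047218
  V(3,2) = exp(-r*dt) * [p*0.000000 + (1-p)*0.000000] = 0.000000
  V(3,3) = exp(-r*dt) * [p*0.000000 + (1-p)*0.000000] = 0.000000
  V(2,0) = exp(-r*dt) * [p*17.397532 + (1-p)*3.047218] = 9.904296
  V(2,1) = exp(-r*dt) * [p*3.047218 + (1-p)*0.000000] = 1.457279
  V(2,2) = exp(-r*dt) * [p*0.000000 + (1-p)*0.000000] = 0.000000
  V(1,0) = exp(-r*dt) * [p*9.904296 + (1-p)*1.457279] = 5.494187
  V(1,1) = exp(-r*dt) * [p*1.457279 + (1-p)*0.000000] = 0.696918
  V(0,0) = exp(-r*dt) * [p*5.494187 + (1-p)*0.696918] = 2.989822


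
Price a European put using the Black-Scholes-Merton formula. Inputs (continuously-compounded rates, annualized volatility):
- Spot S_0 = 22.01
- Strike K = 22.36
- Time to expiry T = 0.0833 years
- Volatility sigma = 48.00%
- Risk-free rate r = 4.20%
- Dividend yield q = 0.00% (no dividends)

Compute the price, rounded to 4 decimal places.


Answer: Price = 1.3637

Derivation:
d1 = (ln(S/K) + (r - q + 0.5*sigma^2) * T) / (sigma * sqrt(T)) = -0.01935949
d2 = d1 - sigma * sqrt(T) = -0.15789584
exp(-rT) = 0.99650751; exp(-qT) = 1.00000000
P = K * exp(-rT) * N(-d2) - S_0 * exp(-qT) * N(-d1)
N(-d1) = 0.50772284; N(-d2) = 0.56273056
P = 22.3600 * 0.99650751 * 0.56273056 - 22.0100 * 1.00000000 * 0.50772284 = 1.3637


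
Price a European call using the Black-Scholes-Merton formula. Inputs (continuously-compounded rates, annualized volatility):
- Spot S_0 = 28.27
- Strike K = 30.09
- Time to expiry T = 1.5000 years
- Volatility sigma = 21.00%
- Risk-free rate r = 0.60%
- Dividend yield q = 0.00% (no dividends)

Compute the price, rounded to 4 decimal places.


Answer: Price = 2.2603

Derivation:
d1 = (ln(S/K) + (r - q + 0.5*sigma^2) * T) / (sigma * sqrt(T)) = -0.07899301
d2 = d1 - sigma * sqrt(T) = -0.33618943
exp(-rT) = 0.99104038; exp(-qT) = 1.00000000
C = S_0 * exp(-qT) * N(d1) - K * exp(-rT) * N(d2)
N(d1) = 0.46851909; N(d2) = 0.36836401
C = 28.2700 * 1.00000000 * 0.46851909 - 30.0900 * 0.99104038 * 0.36836401 = 2.2603


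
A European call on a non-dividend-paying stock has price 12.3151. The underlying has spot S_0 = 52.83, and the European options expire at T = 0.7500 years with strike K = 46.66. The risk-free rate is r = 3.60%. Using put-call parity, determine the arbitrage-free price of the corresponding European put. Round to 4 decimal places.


Put-call parity: C - P = S_0 * exp(-qT) - K * exp(-rT).
S_0 * exp(-qT) = 52.8300 * 1.00000000 = 52.83000000
K * exp(-rT) = 46.6600 * 0.97336124 = 45.41703553
P = C - S*exp(-qT) + K*exp(-rT)
P = 12.3151 - 52.83000000 + 45.41703553 = 4.9021

Answer: Put price = 4.9021


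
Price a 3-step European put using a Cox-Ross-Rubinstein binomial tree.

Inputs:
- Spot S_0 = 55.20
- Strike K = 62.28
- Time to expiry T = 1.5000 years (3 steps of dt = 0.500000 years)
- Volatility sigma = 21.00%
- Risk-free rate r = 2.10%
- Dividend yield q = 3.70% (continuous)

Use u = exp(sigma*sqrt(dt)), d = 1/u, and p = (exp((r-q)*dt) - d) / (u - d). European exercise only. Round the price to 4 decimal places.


Answer: Price = V(0,0) = 10.5990

Derivation:
dt = T/N = 0.500000
u = exp(sigma*sqrt(dt)) = 1.160084; d = 1/u = 0.862007
p = (exp((r-q)*dt) - d) / (u - d) = 0.436213
Discount per step: exp(-r*dt) = 0.989555
Stock lattice S(k, i) with i counting down-moves:
  k=0: S(0,0) = 55.2000
  k=1: S(1,0) = 64.0366; S(1,1) = 47.5828
  k=2: S(2,0) = 74.2879; S(2,1) = 55.2000; S(2,2) = 41.0167
  k=3: S(3,0) = 86.1802; S(3,1) = 64.0366; S(3,2) = 47.5828; S(3,3) = 35.3566
Terminal payoffs V(N, i) = max(K - S_T, 0):
  V(3,0) = 0.000000; V(3,1) = 0.000000; V(3,2) = 14.697239; V(3,3) = 26.923379
Backward induction: V(k, i) = exp(-r*dt) * [p * V(k+1, i) + (1-p) * V(k+1, i+1)].
  V(2,0) = exp(-r*dt) * [p*0.000000 + (1-p)*0.000000] = 0.000000
  V(2,1) = exp(-r*dt) * [p*0.000000 + (1-p)*14.697239] = 8.199558
  V(2,2) = exp(-r*dt) * [p*14.697239 + (1-p)*26.923379] = 21.364662
  V(1,0) = exp(-r*dt) * [p*0.000000 + (1-p)*8.199558] = 4.574516
  V(1,1) = exp(-r*dt) * [p*8.199558 + (1-p)*21.364662] = 15.458696
  V(0,0) = exp(-r*dt) * [p*4.574516 + (1-p)*15.458696] = 10.598996


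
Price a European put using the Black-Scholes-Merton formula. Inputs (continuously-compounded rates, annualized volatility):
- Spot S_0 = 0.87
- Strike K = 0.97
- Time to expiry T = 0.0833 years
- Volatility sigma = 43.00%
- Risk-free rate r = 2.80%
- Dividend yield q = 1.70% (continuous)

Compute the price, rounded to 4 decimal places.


d1 = (ln(S/K) + (r - q + 0.5*sigma^2) * T) / (sigma * sqrt(T)) = -0.80726069
d2 = d1 - sigma * sqrt(T) = -0.93136617
exp(-rT) = 0.99767032; exp(-qT) = 0.99858490
P = K * exp(-rT) * N(-d2) - S_0 * exp(-qT) * N(-d1)
N(-d1) = 0.79024185; N(-d2) = 0.82416791
P = 0.9700 * 0.99767032 * 0.82416791 - 0.8700 * 0.99858490 * 0.79024185 = 0.1110

Answer: Price = 0.1110


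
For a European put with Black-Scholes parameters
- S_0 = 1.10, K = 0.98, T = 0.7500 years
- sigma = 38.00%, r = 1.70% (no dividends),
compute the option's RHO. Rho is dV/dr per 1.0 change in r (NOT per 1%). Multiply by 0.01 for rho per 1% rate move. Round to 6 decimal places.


Answer: Rho = -0.298192

Derivation:
d1 = 0.5542954183; d2 = 0.2252057649
phi(d1) = 0.3421314570; exp(-qT) = 1.0000000000; exp(-rT) = 0.9873309369
N(-d2) = 0.4109096025
Rho = -K*T*exp(-rT)*N(-d2) = -0.9800 * 0.7500 * 0.9873309369 * 0.4109096025 = -0.298192


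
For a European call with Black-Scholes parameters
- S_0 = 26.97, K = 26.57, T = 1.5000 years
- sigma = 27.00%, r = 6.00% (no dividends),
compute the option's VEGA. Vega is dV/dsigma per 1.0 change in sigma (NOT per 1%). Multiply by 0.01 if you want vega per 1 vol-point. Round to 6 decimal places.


Answer: Vega = 11.728514

Derivation:
d1 = 0.4826927514; d2 = 0.1520116362
phi(d1) = 0.3550720049; exp(-qT) = 1.0000000000; exp(-rT) = 0.9139311853
Vega = S * exp(-qT) * phi(d1) * sqrt(T) = 26.9700 * 1.0000000000 * 0.3550720049 * 1.2247448714 = 11.728514


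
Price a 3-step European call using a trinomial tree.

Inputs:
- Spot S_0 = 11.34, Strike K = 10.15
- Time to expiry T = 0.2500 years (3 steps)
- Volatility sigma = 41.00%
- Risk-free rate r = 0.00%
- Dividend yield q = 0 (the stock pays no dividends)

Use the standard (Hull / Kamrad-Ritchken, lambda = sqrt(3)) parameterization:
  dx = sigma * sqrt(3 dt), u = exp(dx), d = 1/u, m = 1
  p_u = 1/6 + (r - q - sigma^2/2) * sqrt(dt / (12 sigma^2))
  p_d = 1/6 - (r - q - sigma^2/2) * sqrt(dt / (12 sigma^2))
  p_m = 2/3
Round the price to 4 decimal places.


Answer: Price = V(0,0) = 1.6285

Derivation:
dt = T/N = 0.083333; dx = sigma*sqrt(3*dt) = 0.205000
u = exp(dx) = 1.227525; d = 1/u = 0.814647
p_u = 0.149583, p_m = 0.666667, p_d = 0.183750
Discount per step: exp(-r*dt) = 1.000000
Stock lattice S(k, j) with j the centered position index:
  k=0: S(0,+0) = 11.3400
  k=1: S(1,-1) = 9.2381; S(1,+0) = 11.3400; S(1,+1) = 13.9201
  k=2: S(2,-2) = 7.5258; S(2,-1) = 9.2381; S(2,+0) = 11.3400; S(2,+1) = 13.9201; S(2,+2) = 17.0873
  k=3: S(3,-3) = 6.1309; S(3,-2) = 7.5258; S(3,-1) = 9.2381; S(3,+0) = 11.3400; S(3,+1) = 13.9201; S(3,+2) = 17.0873; S(3,+3) = 20.9751
Terminal payoffs V(N, j) = max(S_T - K, 0):
  V(3,-3) = 0.000000; V(3,-2) = 0.000000; V(3,-1) = 0.000000; V(3,+0) = 1.190000; V(3,+1) = 3.770134; V(3,+2) = 6.937314; V(3,+3) = 10.825106
Backward induction: V(k, j) = exp(-r*dt) * [p_u * V(k+1, j+1) + p_m * V(k+1, j) + p_d * V(k+1, j-1)]
  V(2,-2) = exp(-r*dt) * [p_u*0.000000 + p_m*0.000000 + p_d*0.000000] = 0.000000
  V(2,-1) = exp(-r*dt) * [p_u*1.190000 + p_m*0.000000 + p_d*0.000000] = 0.178004
  V(2,+0) = exp(-r*dt) * [p_u*3.770134 + p_m*1.190000 + p_d*0.000000] = 1.357283
  V(2,+1) = exp(-r*dt) * [p_u*6.937314 + p_m*3.770134 + p_d*1.190000] = 3.769792
  V(2,+2) = exp(-r*dt) * [p_u*10.825106 + p_m*6.937314 + p_d*3.770134] = 6.936893
  V(1,-1) = exp(-r*dt) * [p_u*1.357283 + p_m*0.178004 + p_d*0.000000] = 0.321696
  V(1,+0) = exp(-r*dt) * [p_u*3.769792 + p_m*1.357283 + p_d*0.178004] = 1.501461
  V(1,+1) = exp(-r*dt) * [p_u*6.936893 + p_m*3.769792 + p_d*1.357283] = 3.800239
  V(0,+0) = exp(-r*dt) * [p_u*3.800239 + p_m*1.501461 + p_d*0.321696] = 1.628538


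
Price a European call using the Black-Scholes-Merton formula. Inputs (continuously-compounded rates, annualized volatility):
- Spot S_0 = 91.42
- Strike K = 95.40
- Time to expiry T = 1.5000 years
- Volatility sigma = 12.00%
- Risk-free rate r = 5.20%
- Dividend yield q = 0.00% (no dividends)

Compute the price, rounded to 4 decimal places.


d1 = (ln(S/K) + (r - q + 0.5*sigma^2) * T) / (sigma * sqrt(T)) = 0.31425385
d2 = d1 - sigma * sqrt(T) = 0.16728446
exp(-rT) = 0.92496443; exp(-qT) = 1.00000000
C = S_0 * exp(-qT) * N(d1) - K * exp(-rT) * N(d2)
N(d1) = 0.62333588; N(d2) = 0.56642689
C = 91.4200 * 1.00000000 * 0.62333588 - 95.4000 * 0.92496443 * 0.56642689 = 7.0029

Answer: Price = 7.0029


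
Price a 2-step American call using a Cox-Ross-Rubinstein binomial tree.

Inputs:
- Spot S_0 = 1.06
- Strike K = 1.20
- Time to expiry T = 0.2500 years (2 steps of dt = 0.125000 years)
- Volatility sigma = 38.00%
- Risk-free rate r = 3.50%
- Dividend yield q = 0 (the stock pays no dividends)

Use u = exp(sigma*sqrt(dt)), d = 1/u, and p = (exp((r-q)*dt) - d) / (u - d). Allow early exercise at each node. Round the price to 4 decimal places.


dt = T/N = 0.125000
u = exp(sigma*sqrt(dt)) = 1.143793; d = 1/u = 0.874284
p = (exp((r-q)*dt) - d) / (u - d) = 0.482732
Discount per step: exp(-r*dt) = 0.995635
Stock lattice S(k, i) with i counting down-moves:
  k=0: S(0,0) = 1.0600
  k=1: S(1,0) = 1.2124; S(1,1) = 0.9267
  k=2: S(2,0) = 1.3868; S(2,1) = 1.0600; S(2,2) = 0.8102
Terminal payoffs V(N, i) = max(S_T - K, 0):
  V(2,0) = 0.186759; V(2,1) = 0.000000; V(2,2) = 0.000000
Backward induction: V(k, i) = exp(-r*dt) * [p * V(k+1, i) + (1-p) * V(k+1, i+1)]; then take max(V_cont, immediate exercise) for American.
  V(1,0) = exp(-r*dt) * [p*0.186759 + (1-p)*0.000000] = 0.089761; exercise = 0.012421; V(1,0) = max -> 0.089761
  V(1,1) = exp(-r*dt) * [p*0.000000 + (1-p)*0.000000] = 0.000000; exercise = 0.000000; V(1,1) = max -> 0.000000
  V(0,0) = exp(-r*dt) * [p*0.089761 + (1-p)*0.000000] = 0.043141; exercise = 0.000000; V(0,0) = max -> 0.043141

Answer: Price = V(0,0) = 0.0431


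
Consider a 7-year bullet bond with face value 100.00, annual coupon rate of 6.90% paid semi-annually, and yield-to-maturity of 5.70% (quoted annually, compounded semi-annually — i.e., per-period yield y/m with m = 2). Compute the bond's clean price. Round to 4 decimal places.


Answer: Price = 106.8475

Derivation:
Coupon per period c = face * coupon_rate / m = 3.450000
Periods per year m = 2; per-period yield y/m = 0.028500
Number of cashflows N = 14
Cashflows (t years, CF_t, discount factor 1/(1+y/m)^(m*t), PV):
  t = 0.5000: CF_t = 3.450000, DF = 0.972290, PV = 3.354400
  t = 1.0000: CF_t = 3.450000, DF = 0.945347, PV = 3.261448
  t = 1.5000: CF_t = 3.450000, DF = 0.919152, PV = 3.171073
  t = 2.0000: CF_t = 3.450000, DF = 0.893682, PV = 3.083202
  t = 2.5000: CF_t = 3.450000, DF = 0.868917, PV = 2.997765
  t = 3.0000: CF_t = 3.450000, DF = 0.844840, PV = 2.914696
  t = 3.5000: CF_t = 3.450000, DF = 0.821429, PV = 2.833929
  t = 4.0000: CF_t = 3.450000, DF = 0.798667, PV = 2.755400
  t = 4.5000: CF_t = 3.450000, DF = 0.776536, PV = 2.679048
  t = 5.0000: CF_t = 3.450000, DF = 0.755018, PV = 2.604811
  t = 5.5000: CF_t = 3.450000, DF = 0.734096, PV = 2.532631
  t = 6.0000: CF_t = 3.450000, DF = 0.713754, PV = 2.462451
  t = 6.5000: CF_t = 3.450000, DF = 0.693976, PV = 2.394216
  t = 7.0000: CF_t = 103.450000, DF = 0.674745, PV = 69.802399
Price P = sum_t PV_t = 106.847468


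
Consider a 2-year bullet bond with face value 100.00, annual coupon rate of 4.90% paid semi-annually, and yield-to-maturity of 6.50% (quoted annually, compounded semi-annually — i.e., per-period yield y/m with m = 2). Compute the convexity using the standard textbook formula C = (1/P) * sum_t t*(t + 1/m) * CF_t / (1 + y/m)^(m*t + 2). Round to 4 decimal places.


Coupon per period c = face * coupon_rate / m = 2.450000
Periods per year m = 2; per-period yield y/m = 0.032500
Number of cashflows N = 4
Cashflows (t years, CF_t, discount factor 1/(1+y/m)^(m*t), PV):
  t = 0.5000: CF_t = 2.450000, DF = 0.968523, PV = 2.372881
  t = 1.0000: CF_t = 2.450000, DF = 0.938037, PV = 2.298190
  t = 1.5000: CF_t = 2.450000, DF = 0.908510, PV = 2.225850
  t = 2.0000: CF_t = 102.450000, DF = 0.879913, PV = 90.147092
Price P = sum_t PV_t = 97.044014
Convexity numerator sum_t t*(t + 1/m) * CF_t / (1+y/m)^(m*t + 2):
  t = 0.5000: term = 1.112925
  t = 1.0000: term = 3.233680
  t = 1.5000: term = 6.263788
  t = 2.0000: term = 422.806451
Convexity = (1/P) * sum = 433.416844 / 97.044014 = 4.466188

Answer: Convexity = 4.4662


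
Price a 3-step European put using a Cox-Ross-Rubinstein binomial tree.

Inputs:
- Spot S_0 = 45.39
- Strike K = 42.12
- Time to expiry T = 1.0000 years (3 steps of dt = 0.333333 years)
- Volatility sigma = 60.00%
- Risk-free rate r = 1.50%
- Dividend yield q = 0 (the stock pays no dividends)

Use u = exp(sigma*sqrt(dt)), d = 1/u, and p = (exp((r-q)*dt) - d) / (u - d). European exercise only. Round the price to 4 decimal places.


Answer: Price = V(0,0) = 9.1525

Derivation:
dt = T/N = 0.333333
u = exp(sigma*sqrt(dt)) = 1.413982; d = 1/u = 0.707222
p = (exp((r-q)*dt) - d) / (u - d) = 0.421345
Discount per step: exp(-r*dt) = 0.995012
Stock lattice S(k, i) with i counting down-moves:
  k=0: S(0,0) = 45.3900
  k=1: S(1,0) = 64.1807; S(1,1) = 32.1008
  k=2: S(2,0) = 90.7503; S(2,1) = 45.3900; S(2,2) = 22.7024
  k=3: S(3,0) = 128.3194; S(3,1) = 64.1807; S(3,2) = 32.1008; S(3,3) = 16.0557
Terminal payoffs V(N, i) = max(K - S_T, 0):
  V(3,0) = 0.000000; V(3,1) = 0.000000; V(3,2) = 10.019177; V(3,3) = 26.064342
Backward induction: V(k, i) = exp(-r*dt) * [p * V(k+1, i) + (1-p) * V(k+1, i+1)].
  V(2,0) = exp(-r*dt) * [p*0.000000 + (1-p)*0.000000] = 0.000000
  V(2,1) = exp(-r*dt) * [p*0.000000 + (1-p)*10.019177] = 5.768727
  V(2,2) = exp(-r*dt) * [p*10.019177 + (1-p)*26.064342] = 19.207506
  V(1,0) = exp(-r*dt) * [p*0.000000 + (1-p)*5.768727] = 3.321451
  V(1,1) = exp(-r*dt) * [p*5.768727 + (1-p)*19.207506] = 13.477581
  V(0,0) = exp(-r*dt) * [p*3.321451 + (1-p)*13.477581] = 9.152465


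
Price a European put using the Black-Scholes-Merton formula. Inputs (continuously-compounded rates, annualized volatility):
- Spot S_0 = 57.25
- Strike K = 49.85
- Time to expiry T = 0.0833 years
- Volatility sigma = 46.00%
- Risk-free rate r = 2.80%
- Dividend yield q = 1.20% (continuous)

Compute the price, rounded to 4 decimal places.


d1 = (ln(S/K) + (r - q + 0.5*sigma^2) * T) / (sigma * sqrt(T)) = 1.11894101
d2 = d1 - sigma * sqrt(T) = 0.98617701
exp(-rT) = 0.99767032; exp(-qT) = 0.99900090
P = K * exp(-rT) * N(-d2) - S_0 * exp(-qT) * N(-d1)
N(-d1) = 0.13158265; N(-d2) = 0.16202313
P = 49.8500 * 0.99767032 * 0.16202313 - 57.2500 * 0.99900090 * 0.13158265 = 0.5325

Answer: Price = 0.5325


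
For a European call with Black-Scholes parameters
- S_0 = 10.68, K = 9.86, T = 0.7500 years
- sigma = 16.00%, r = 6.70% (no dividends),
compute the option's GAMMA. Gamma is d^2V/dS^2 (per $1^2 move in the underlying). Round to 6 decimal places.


d1 = 1.0084625138; d2 = 0.8698984492
phi(d1) = 0.2399230927; exp(-qT) = 1.0000000000; exp(-rT) = 0.9509916469
Gamma = exp(-qT) * phi(d1) / (S * sigma * sqrt(T)) = 1.0000000000 * 0.2399230927 / (10.6800 * 0.1600 * 0.8660254038) = 0.162125

Answer: Gamma = 0.162125


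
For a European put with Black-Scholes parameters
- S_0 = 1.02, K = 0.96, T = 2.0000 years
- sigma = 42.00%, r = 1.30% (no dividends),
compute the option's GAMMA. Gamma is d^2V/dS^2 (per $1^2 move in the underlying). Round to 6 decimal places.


d1 = 0.4428249850; d2 = -0.1511447112
phi(d1) = 0.3616835876; exp(-qT) = 1.0000000000; exp(-rT) = 0.9743350896
Gamma = exp(-qT) * phi(d1) / (S * sigma * sqrt(T)) = 1.0000000000 * 0.3616835876 / (1.0200 * 0.4200 * 1.4142135624) = 0.596986

Answer: Gamma = 0.596986


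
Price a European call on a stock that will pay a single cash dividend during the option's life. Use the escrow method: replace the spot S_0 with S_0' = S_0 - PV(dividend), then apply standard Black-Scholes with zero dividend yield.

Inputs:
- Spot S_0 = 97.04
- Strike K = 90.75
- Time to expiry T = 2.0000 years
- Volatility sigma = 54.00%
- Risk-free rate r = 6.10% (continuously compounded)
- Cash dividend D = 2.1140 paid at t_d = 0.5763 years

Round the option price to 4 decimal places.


Answer: Price = 34.0035

Derivation:
PV(D) = D * exp(-r * t_d) = 2.1140 * 0.96545643 = 2.04097490
S_0' = S_0 - PV(D) = 97.0400 - 2.04097490 = 94.99902510
d1 = (ln(S_0'/K) + (r + sigma^2/2)*T) / (sigma*sqrt(T)) = 0.60150975
d2 = d1 - sigma*sqrt(T) = -0.16216557
exp(-rT) = 0.88514837
N(d1) = 0.72624974; N(d2) = 0.43558774
C = S_0' * N(d1) - K * exp(-rT) * N(d2) = 94.99902510 * 0.72624974 - 90.7500 * 0.88514837 * 0.43558774 = 34.0035


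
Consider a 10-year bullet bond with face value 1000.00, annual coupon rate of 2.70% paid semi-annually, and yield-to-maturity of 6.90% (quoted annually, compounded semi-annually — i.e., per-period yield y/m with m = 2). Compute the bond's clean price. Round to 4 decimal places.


Coupon per period c = face * coupon_rate / m = 13.500000
Periods per year m = 2; per-period yield y/m = 0.034500
Number of cashflows N = 20
Cashflows (t years, CF_t, discount factor 1/(1+y/m)^(m*t), PV):
  t = 0.5000: CF_t = 13.500000, DF = 0.966651, PV = 13.049783
  t = 1.0000: CF_t = 13.500000, DF = 0.934413, PV = 12.614580
  t = 1.5000: CF_t = 13.500000, DF = 0.903251, PV = 12.193890
  t = 2.0000: CF_t = 13.500000, DF = 0.873128, PV = 11.787231
  t = 2.5000: CF_t = 13.500000, DF = 0.844010, PV = 11.394133
  t = 3.0000: CF_t = 13.500000, DF = 0.815863, PV = 11.014145
  t = 3.5000: CF_t = 13.500000, DF = 0.788654, PV = 10.646830
  t = 4.0000: CF_t = 13.500000, DF = 0.762353, PV = 10.291764
  t = 4.5000: CF_t = 13.500000, DF = 0.736929, PV = 9.948539
  t = 5.0000: CF_t = 13.500000, DF = 0.712353, PV = 9.616761
  t = 5.5000: CF_t = 13.500000, DF = 0.688596, PV = 9.296047
  t = 6.0000: CF_t = 13.500000, DF = 0.665632, PV = 8.986029
  t = 6.5000: CF_t = 13.500000, DF = 0.643433, PV = 8.686350
  t = 7.0000: CF_t = 13.500000, DF = 0.621975, PV = 8.396665
  t = 7.5000: CF_t = 13.500000, DF = 0.601233, PV = 8.116641
  t = 8.0000: CF_t = 13.500000, DF = 0.581182, PV = 7.845956
  t = 8.5000: CF_t = 13.500000, DF = 0.561800, PV = 7.584297
  t = 9.0000: CF_t = 13.500000, DF = 0.543064, PV = 7.331365
  t = 9.5000: CF_t = 13.500000, DF = 0.524953, PV = 7.086868
  t = 10.0000: CF_t = 1013.500000, DF = 0.507446, PV = 514.296837
Price P = sum_t PV_t = 700.184711

Answer: Price = 700.1847


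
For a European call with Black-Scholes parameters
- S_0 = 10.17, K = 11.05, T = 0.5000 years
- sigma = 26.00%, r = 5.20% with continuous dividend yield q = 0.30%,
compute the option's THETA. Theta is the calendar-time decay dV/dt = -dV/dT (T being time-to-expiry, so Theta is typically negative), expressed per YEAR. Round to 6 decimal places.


Answer: Theta = -0.904320

Derivation:
d1 = -0.2262100838; d2 = -0.4100578469
phi(d1) = 0.3888646131; exp(-qT) = 0.9985011244; exp(-rT) = 0.9743350896
Theta = -S*exp(-qT)*phi(d1)*sigma/(2*sqrt(T)) - r*K*exp(-rT)*N(d2) + q*S*exp(-qT)*N(d1)
N(d1) = 0.4105190141; N(d2) = 0.3408817568; sqrt(T) = 0.7071067812
Term 1 = -10.1700 * 0.9985011244 * 0.3888646131 * 0.2600 / (2 * 0.7071067812) = -0.7259827226
Term 2 = -0.0520 * 11.0500 * 0.9743350896 * 0.3408817568 = -0.1908436546
Term 3 = 0.0030 * 10.1700 * 0.9985011244 * 0.4105190141 = 0.0125061618
Theta = -0.7259827226 + (-0.1908436546) + (0.0125061618) = -0.904320


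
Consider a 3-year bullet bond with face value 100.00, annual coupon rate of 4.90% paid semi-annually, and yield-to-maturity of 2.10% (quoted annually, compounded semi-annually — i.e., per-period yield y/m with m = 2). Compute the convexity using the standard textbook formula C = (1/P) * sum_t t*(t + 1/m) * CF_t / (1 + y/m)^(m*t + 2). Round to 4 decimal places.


Answer: Convexity = 9.5260

Derivation:
Coupon per period c = face * coupon_rate / m = 2.450000
Periods per year m = 2; per-period yield y/m = 0.010500
Number of cashflows N = 6
Cashflows (t years, CF_t, discount factor 1/(1+y/m)^(m*t), PV):
  t = 0.5000: CF_t = 2.450000, DF = 0.989609, PV = 2.424542
  t = 1.0000: CF_t = 2.450000, DF = 0.979326, PV = 2.399349
  t = 1.5000: CF_t = 2.450000, DF = 0.969150, PV = 2.374418
  t = 2.0000: CF_t = 2.450000, DF = 0.959080, PV = 2.349745
  t = 2.5000: CF_t = 2.450000, DF = 0.949114, PV = 2.325329
  t = 3.0000: CF_t = 102.450000, DF = 0.939252, PV = 96.226360
Price P = sum_t PV_t = 108.099744
Convexity numerator sum_t t*(t + 1/m) * CF_t / (1+y/m)^(m*t + 2):
  t = 0.5000: term = 1.187209
  t = 1.0000: term = 3.524618
  t = 1.5000: term = 6.975988
  t = 2.0000: term = 11.505836
  t = 2.5000: term = 17.079420
  t = 3.0000: term = 989.488427
Convexity = (1/P) * sum = 1029.761498 / 108.099744 = 9.526031


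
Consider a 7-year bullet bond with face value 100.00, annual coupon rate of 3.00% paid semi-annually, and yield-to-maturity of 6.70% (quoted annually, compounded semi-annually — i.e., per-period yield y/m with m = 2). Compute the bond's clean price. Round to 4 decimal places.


Coupon per period c = face * coupon_rate / m = 1.500000
Periods per year m = 2; per-period yield y/m = 0.033500
Number of cashflows N = 14
Cashflows (t years, CF_t, discount factor 1/(1+y/m)^(m*t), PV):
  t = 0.5000: CF_t = 1.500000, DF = 0.967586, PV = 1.451379
  t = 1.0000: CF_t = 1.500000, DF = 0.936222, PV = 1.404334
  t = 1.5000: CF_t = 1.500000, DF = 0.905876, PV = 1.358813
  t = 2.0000: CF_t = 1.500000, DF = 0.876512, PV = 1.314769
  t = 2.5000: CF_t = 1.500000, DF = 0.848101, PV = 1.272152
  t = 3.0000: CF_t = 1.500000, DF = 0.820611, PV = 1.230916
  t = 3.5000: CF_t = 1.500000, DF = 0.794011, PV = 1.191017
  t = 4.0000: CF_t = 1.500000, DF = 0.768274, PV = 1.152411
  t = 4.5000: CF_t = 1.500000, DF = 0.743371, PV = 1.115057
  t = 5.0000: CF_t = 1.500000, DF = 0.719275, PV = 1.078913
  t = 5.5000: CF_t = 1.500000, DF = 0.695961, PV = 1.043941
  t = 6.0000: CF_t = 1.500000, DF = 0.673402, PV = 1.010103
  t = 6.5000: CF_t = 1.500000, DF = 0.651574, PV = 0.977361
  t = 7.0000: CF_t = 101.500000, DF = 0.630454, PV = 63.991061
Price P = sum_t PV_t = 79.592225

Answer: Price = 79.5922


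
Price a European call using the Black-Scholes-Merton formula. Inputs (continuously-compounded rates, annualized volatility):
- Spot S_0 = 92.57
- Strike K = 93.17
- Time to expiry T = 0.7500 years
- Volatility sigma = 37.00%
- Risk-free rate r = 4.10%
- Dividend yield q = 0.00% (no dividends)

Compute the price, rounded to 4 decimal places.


d1 = (ln(S/K) + (r - q + 0.5*sigma^2) * T) / (sigma * sqrt(T)) = 0.23601715
d2 = d1 - sigma * sqrt(T) = -0.08441225
exp(-rT) = 0.96971797; exp(-qT) = 1.00000000
C = S_0 * exp(-qT) * N(d1) - K * exp(-rT) * N(d2)
N(d1) = 0.59329032; N(d2) = 0.46636433
C = 92.5700 * 1.00000000 * 0.59329032 - 93.1700 * 0.96971797 * 0.46636433 = 12.7855

Answer: Price = 12.7855


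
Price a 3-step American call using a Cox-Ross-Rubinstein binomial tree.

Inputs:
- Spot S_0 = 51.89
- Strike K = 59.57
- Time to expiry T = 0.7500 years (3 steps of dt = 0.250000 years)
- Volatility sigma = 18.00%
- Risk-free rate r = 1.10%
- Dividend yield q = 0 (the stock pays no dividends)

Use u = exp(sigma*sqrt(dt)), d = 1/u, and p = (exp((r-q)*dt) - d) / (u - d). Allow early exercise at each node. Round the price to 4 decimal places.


dt = T/N = 0.250000
u = exp(sigma*sqrt(dt)) = 1.094174; d = 1/u = 0.913931
p = (exp((r-q)*dt) - d) / (u - d) = 0.492793
Discount per step: exp(-r*dt) = 0.997254
Stock lattice S(k, i) with i counting down-moves:
  k=0: S(0,0) = 51.8900
  k=1: S(1,0) = 56.7767; S(1,1) = 47.4239
  k=2: S(2,0) = 62.1236; S(2,1) = 51.8900; S(2,2) = 43.3422
  k=3: S(3,0) = 67.9741; S(3,1) = 56.7767; S(3,2) = 47.4239; S(3,3) = 39.6118
Terminal payoffs V(N, i) = max(S_T - K, 0):
  V(3,0) = 8.404055; V(3,1) = 0.000000; V(3,2) = 0.000000; V(3,3) = 0.000000
Backward induction: V(k, i) = exp(-r*dt) * [p * V(k+1, i) + (1-p) * V(k+1, i+1)]; then take max(V_cont, immediate exercise) for American.
  V(2,0) = exp(-r*dt) * [p*8.404055 + (1-p)*0.000000] = 4.130089; exercise = 2.553609; V(2,0) = max -> 4.130089
  V(2,1) = exp(-r*dt) * [p*0.000000 + (1-p)*0.000000] = 0.000000; exercise = 0.000000; V(2,1) = max -> 0.000000
  V(2,2) = exp(-r*dt) * [p*0.000000 + (1-p)*0.000000] = 0.000000; exercise = 0.000000; V(2,2) = max -> 0.000000
  V(1,0) = exp(-r*dt) * [p*4.130089 + (1-p)*0.000000] = 2.029691; exercise = 0.000000; V(1,0) = max -> 2.029691
  V(1,1) = exp(-r*dt) * [p*0.000000 + (1-p)*0.000000] = 0.000000; exercise = 0.000000; V(1,1) = max -> 0.000000
  V(0,0) = exp(-r*dt) * [p*2.029691 + (1-p)*0.000000] = 0.997471; exercise = 0.000000; V(0,0) = max -> 0.997471

Answer: Price = V(0,0) = 0.9975


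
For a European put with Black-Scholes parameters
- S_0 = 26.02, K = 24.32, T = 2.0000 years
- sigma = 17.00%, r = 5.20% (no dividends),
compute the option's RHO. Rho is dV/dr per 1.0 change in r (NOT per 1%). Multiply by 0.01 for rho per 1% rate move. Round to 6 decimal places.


Answer: Rho = -12.118441

Derivation:
d1 = 0.8338303656; d2 = 0.5934140600
phi(d1) = 0.2817950987; exp(-qT) = 1.0000000000; exp(-rT) = 0.9012252974
N(-d2) = 0.2764520409
Rho = -K*T*exp(-rT)*N(-d2) = -24.3200 * 2.0000 * 0.9012252974 * 0.2764520409 = -12.118441


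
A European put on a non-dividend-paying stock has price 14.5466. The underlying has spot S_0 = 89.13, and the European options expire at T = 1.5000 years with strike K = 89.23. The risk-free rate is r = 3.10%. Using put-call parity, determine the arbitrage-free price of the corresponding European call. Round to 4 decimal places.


Answer: Call price = 18.5008

Derivation:
Put-call parity: C - P = S_0 * exp(-qT) - K * exp(-rT).
S_0 * exp(-qT) = 89.1300 * 1.00000000 = 89.13000000
K * exp(-rT) = 89.2300 * 0.95456456 = 85.17579574
C = P + S*exp(-qT) - K*exp(-rT)
C = 14.5466 + 89.13000000 - 85.17579574 = 18.5008


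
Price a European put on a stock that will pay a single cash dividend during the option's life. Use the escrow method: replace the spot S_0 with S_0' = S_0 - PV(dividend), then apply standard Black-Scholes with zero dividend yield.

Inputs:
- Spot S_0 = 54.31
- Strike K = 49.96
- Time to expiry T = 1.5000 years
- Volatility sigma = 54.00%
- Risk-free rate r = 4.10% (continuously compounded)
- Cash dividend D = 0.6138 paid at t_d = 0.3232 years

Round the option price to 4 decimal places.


Answer: Price = 9.9382

Derivation:
PV(D) = D * exp(-r * t_d) = 0.6138 * 0.98683621 = 0.60572007
S_0' = S_0 - PV(D) = 54.3100 - 0.60572007 = 53.70427993
d1 = (ln(S_0'/K) + (r + sigma^2/2)*T) / (sigma*sqrt(T)) = 0.53294548
d2 = d1 - sigma*sqrt(T) = -0.12841675
exp(-rT) = 0.94035295
N(-d1) = 0.29703566; N(-d2) = 0.55109041
P = K * exp(-rT) * N(-d2) - S_0' * N(-d1) = 49.9600 * 0.94035295 * 0.55109041 - 53.70427993 * 0.29703566 = 9.9382


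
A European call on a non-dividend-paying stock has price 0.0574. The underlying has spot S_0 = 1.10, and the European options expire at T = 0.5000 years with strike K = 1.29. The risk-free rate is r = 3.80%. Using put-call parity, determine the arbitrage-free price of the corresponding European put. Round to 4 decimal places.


Put-call parity: C - P = S_0 * exp(-qT) - K * exp(-rT).
S_0 * exp(-qT) = 1.1000 * 1.00000000 = 1.10000000
K * exp(-rT) = 1.2900 * 0.98117936 = 1.26572138
P = C - S*exp(-qT) + K*exp(-rT)
P = 0.0574 - 1.10000000 + 1.26572138 = 0.2231

Answer: Put price = 0.2231


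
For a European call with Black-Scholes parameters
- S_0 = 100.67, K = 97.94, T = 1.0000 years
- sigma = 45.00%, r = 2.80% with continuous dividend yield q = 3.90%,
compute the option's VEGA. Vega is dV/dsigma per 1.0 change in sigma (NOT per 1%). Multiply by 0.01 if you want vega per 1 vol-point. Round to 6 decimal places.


d1 = 0.2616506544; d2 = -0.1883493456
phi(d1) = 0.3855173557; exp(-qT) = 0.9617507091; exp(-rT) = 0.9723883668
Vega = S * exp(-qT) * phi(d1) * sqrt(T) = 100.6700 * 0.9617507091 * 0.3855173557 * 1.0000000000 = 37.325576

Answer: Vega = 37.325576


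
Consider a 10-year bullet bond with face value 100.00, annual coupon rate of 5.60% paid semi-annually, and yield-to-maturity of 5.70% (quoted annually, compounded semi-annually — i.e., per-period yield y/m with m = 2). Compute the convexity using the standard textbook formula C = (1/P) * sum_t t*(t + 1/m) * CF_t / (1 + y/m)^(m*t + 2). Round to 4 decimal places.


Answer: Convexity = 70.4826

Derivation:
Coupon per period c = face * coupon_rate / m = 2.800000
Periods per year m = 2; per-period yield y/m = 0.028500
Number of cashflows N = 20
Cashflows (t years, CF_t, discount factor 1/(1+y/m)^(m*t), PV):
  t = 0.5000: CF_t = 2.800000, DF = 0.972290, PV = 2.722411
  t = 1.0000: CF_t = 2.800000, DF = 0.945347, PV = 2.646973
  t = 1.5000: CF_t = 2.800000, DF = 0.919152, PV = 2.573624
  t = 2.0000: CF_t = 2.800000, DF = 0.893682, PV = 2.502308
  t = 2.5000: CF_t = 2.800000, DF = 0.868917, PV = 2.432969
  t = 3.0000: CF_t = 2.800000, DF = 0.844840, PV = 2.365551
  t = 3.5000: CF_t = 2.800000, DF = 0.821429, PV = 2.300001
  t = 4.0000: CF_t = 2.800000, DF = 0.798667, PV = 2.236267
  t = 4.5000: CF_t = 2.800000, DF = 0.776536, PV = 2.174300
  t = 5.0000: CF_t = 2.800000, DF = 0.755018, PV = 2.114049
  t = 5.5000: CF_t = 2.800000, DF = 0.734096, PV = 2.055468
  t = 6.0000: CF_t = 2.800000, DF = 0.713754, PV = 1.998511
  t = 6.5000: CF_t = 2.800000, DF = 0.693976, PV = 1.943131
  t = 7.0000: CF_t = 2.800000, DF = 0.674745, PV = 1.889287
  t = 7.5000: CF_t = 2.800000, DF = 0.656048, PV = 1.836934
  t = 8.0000: CF_t = 2.800000, DF = 0.637869, PV = 1.786032
  t = 8.5000: CF_t = 2.800000, DF = 0.620193, PV = 1.736541
  t = 9.0000: CF_t = 2.800000, DF = 0.603007, PV = 1.688421
  t = 9.5000: CF_t = 2.800000, DF = 0.586298, PV = 1.641634
  t = 10.0000: CF_t = 102.800000, DF = 0.570051, PV = 58.601292
Price P = sum_t PV_t = 99.245704
Convexity numerator sum_t t*(t + 1/m) * CF_t / (1+y/m)^(m*t + 2):
  t = 0.5000: term = 1.286812
  t = 1.0000: term = 3.753463
  t = 1.5000: term = 7.298907
  t = 2.0000: term = 11.827753
  t = 2.5000: term = 17.250005
  t = 3.0000: term = 23.480804
  t = 3.5000: term = 30.440193
  t = 4.0000: term = 38.052884
  t = 4.5000: term = 46.248036
  t = 5.0000: term = 54.959044
  t = 5.5000: term = 64.123338
  t = 6.0000: term = 73.682185
  t = 6.5000: term = 83.580504
  t = 7.0000: term = 93.766693
  t = 7.5000: term = 104.192450
  t = 8.0000: term = 114.812617
  t = 8.5000: term = 125.585021
  t = 9.0000: term = 136.470325
  t = 9.5000: term = 147.431886
  t = 10.0000: term = 5816.850487
Convexity = (1/P) * sum = 6995.093405 / 99.245704 = 70.482581


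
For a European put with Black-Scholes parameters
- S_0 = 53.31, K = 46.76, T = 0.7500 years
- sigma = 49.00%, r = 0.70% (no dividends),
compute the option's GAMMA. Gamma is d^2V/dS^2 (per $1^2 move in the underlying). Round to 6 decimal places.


d1 = 0.5334794117; d2 = 0.1091269638
phi(d1) = 0.3460269300; exp(-qT) = 1.0000000000; exp(-rT) = 0.9947637572
Gamma = exp(-qT) * phi(d1) / (S * sigma * sqrt(T)) = 1.0000000000 * 0.3460269300 / (53.3100 * 0.4900 * 0.8660254038) = 0.015296

Answer: Gamma = 0.015296


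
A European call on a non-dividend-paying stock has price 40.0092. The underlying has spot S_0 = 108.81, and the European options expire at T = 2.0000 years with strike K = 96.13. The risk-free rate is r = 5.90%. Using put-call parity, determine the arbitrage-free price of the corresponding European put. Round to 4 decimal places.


Answer: Put price = 16.6296

Derivation:
Put-call parity: C - P = S_0 * exp(-qT) - K * exp(-rT).
S_0 * exp(-qT) = 108.8100 * 1.00000000 = 108.81000000
K * exp(-rT) = 96.1300 * 0.88869605 = 85.43035154
P = C - S*exp(-qT) + K*exp(-rT)
P = 40.0092 - 108.81000000 + 85.43035154 = 16.6296


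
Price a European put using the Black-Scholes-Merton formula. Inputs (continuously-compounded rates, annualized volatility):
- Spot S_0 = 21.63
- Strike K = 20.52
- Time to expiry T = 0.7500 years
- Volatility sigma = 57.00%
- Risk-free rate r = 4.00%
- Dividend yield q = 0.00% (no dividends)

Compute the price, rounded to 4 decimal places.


Answer: Price = 3.2467

Derivation:
d1 = (ln(S/K) + (r - q + 0.5*sigma^2) * T) / (sigma * sqrt(T)) = 0.41431206
d2 = d1 - sigma * sqrt(T) = -0.07932242
exp(-rT) = 0.97044553; exp(-qT) = 1.00000000
P = K * exp(-rT) * N(-d2) - S_0 * exp(-qT) * N(-d1)
N(-d1) = 0.33932279; N(-d2) = 0.53161191
P = 20.5200 * 0.97044553 * 0.53161191 - 21.6300 * 1.00000000 * 0.33932279 = 3.2467


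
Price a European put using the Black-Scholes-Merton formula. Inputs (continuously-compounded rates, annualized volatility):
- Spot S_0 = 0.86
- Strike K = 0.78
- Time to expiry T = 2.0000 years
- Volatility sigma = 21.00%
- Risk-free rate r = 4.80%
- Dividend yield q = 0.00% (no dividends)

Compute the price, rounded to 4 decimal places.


d1 = (ln(S/K) + (r - q + 0.5*sigma^2) * T) / (sigma * sqrt(T)) = 0.80050707
d2 = d1 - sigma * sqrt(T) = 0.50352222
exp(-rT) = 0.90846402; exp(-qT) = 1.00000000
P = K * exp(-rT) * N(-d2) - S_0 * exp(-qT) * N(-d1)
N(-d1) = 0.21170854; N(-d2) = 0.30729858
P = 0.7800 * 0.90846402 * 0.30729858 - 0.8600 * 1.00000000 * 0.21170854 = 0.0357

Answer: Price = 0.0357


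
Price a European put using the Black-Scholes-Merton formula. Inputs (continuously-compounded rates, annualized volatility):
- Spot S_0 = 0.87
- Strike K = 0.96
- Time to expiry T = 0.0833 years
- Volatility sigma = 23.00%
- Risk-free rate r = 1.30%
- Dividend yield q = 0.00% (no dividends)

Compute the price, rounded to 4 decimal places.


Answer: Price = 0.0909

Derivation:
d1 = (ln(S/K) + (r - q + 0.5*sigma^2) * T) / (sigma * sqrt(T)) = -1.43342905
d2 = d1 - sigma * sqrt(T) = -1.49981105
exp(-rT) = 0.99891769; exp(-qT) = 1.00000000
P = K * exp(-rT) * N(-d2) - S_0 * exp(-qT) * N(-d1)
N(-d1) = 0.92413237; N(-d2) = 0.93316832
P = 0.9600 * 0.99891769 * 0.93316832 - 0.8700 * 1.00000000 * 0.92413237 = 0.0909


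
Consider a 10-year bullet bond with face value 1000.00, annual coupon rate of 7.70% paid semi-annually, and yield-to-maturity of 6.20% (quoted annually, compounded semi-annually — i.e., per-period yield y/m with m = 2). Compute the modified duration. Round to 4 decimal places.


Answer: Modified duration = 7.0949

Derivation:
Coupon per period c = face * coupon_rate / m = 38.500000
Periods per year m = 2; per-period yield y/m = 0.031000
Number of cashflows N = 20
Cashflows (t years, CF_t, discount factor 1/(1+y/m)^(m*t), PV):
  t = 0.5000: CF_t = 38.500000, DF = 0.969932, PV = 37.342386
  t = 1.0000: CF_t = 38.500000, DF = 0.940768, PV = 36.219579
  t = 1.5000: CF_t = 38.500000, DF = 0.912481, PV = 35.130533
  t = 2.0000: CF_t = 38.500000, DF = 0.885045, PV = 34.074231
  t = 2.5000: CF_t = 38.500000, DF = 0.858434, PV = 33.049691
  t = 3.0000: CF_t = 38.500000, DF = 0.832622, PV = 32.055956
  t = 3.5000: CF_t = 38.500000, DF = 0.807587, PV = 31.092101
  t = 4.0000: CF_t = 38.500000, DF = 0.783305, PV = 30.157227
  t = 4.5000: CF_t = 38.500000, DF = 0.759752, PV = 29.250463
  t = 5.0000: CF_t = 38.500000, DF = 0.736908, PV = 28.370963
  t = 5.5000: CF_t = 38.500000, DF = 0.714751, PV = 27.517908
  t = 6.0000: CF_t = 38.500000, DF = 0.693260, PV = 26.690502
  t = 6.5000: CF_t = 38.500000, DF = 0.672415, PV = 25.887975
  t = 7.0000: CF_t = 38.500000, DF = 0.652197, PV = 25.109578
  t = 7.5000: CF_t = 38.500000, DF = 0.632587, PV = 24.354586
  t = 8.0000: CF_t = 38.500000, DF = 0.613566, PV = 23.622295
  t = 8.5000: CF_t = 38.500000, DF = 0.595117, PV = 22.912022
  t = 9.0000: CF_t = 38.500000, DF = 0.577224, PV = 22.223106
  t = 9.5000: CF_t = 38.500000, DF = 0.559868, PV = 21.554904
  t = 10.0000: CF_t = 1038.500000, DF = 0.543034, PV = 563.940383
Price P = sum_t PV_t = 1110.556389
First compute Macaulay numerator sum_t t * PV_t:
  t * PV_t at t = 0.5000: 18.671193
  t * PV_t at t = 1.0000: 36.219579
  t * PV_t at t = 1.5000: 52.695799
  t * PV_t at t = 2.0000: 68.148463
  t * PV_t at t = 2.5000: 82.624227
  t * PV_t at t = 3.0000: 96.167869
  t * PV_t at t = 3.5000: 108.822354
  t * PV_t at t = 4.0000: 120.628909
  t * PV_t at t = 4.5000: 131.627083
  t * PV_t at t = 5.0000: 141.854815
  t * PV_t at t = 5.5000: 151.348493
  t * PV_t at t = 6.0000: 160.143013
  t * PV_t at t = 6.5000: 168.271838
  t * PV_t at t = 7.0000: 175.767047
  t * PV_t at t = 7.5000: 182.659394
  t * PV_t at t = 8.0000: 188.978358
  t * PV_t at t = 8.5000: 194.752188
  t * PV_t at t = 9.0000: 200.007952
  t * PV_t at t = 9.5000: 204.771586
  t * PV_t at t = 10.0000: 5639.403833
Macaulay duration D = 8123.563994 / 1110.556389 = 7.314860
Modified duration = D / (1 + y/m) = 7.314860 / (1 + 0.031000) = 7.094917


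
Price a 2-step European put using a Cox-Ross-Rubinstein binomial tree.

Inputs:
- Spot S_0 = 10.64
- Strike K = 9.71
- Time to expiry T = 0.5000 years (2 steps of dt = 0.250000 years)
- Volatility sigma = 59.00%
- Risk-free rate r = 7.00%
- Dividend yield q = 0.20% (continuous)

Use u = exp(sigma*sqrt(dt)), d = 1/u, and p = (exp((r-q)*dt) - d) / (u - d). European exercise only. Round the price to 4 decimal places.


Answer: Price = V(0,0) = 1.0916

Derivation:
dt = T/N = 0.250000
u = exp(sigma*sqrt(dt)) = 1.343126; d = 1/u = 0.744532
p = (exp((r-q)*dt) - d) / (u - d) = 0.455423
Discount per step: exp(-r*dt) = 0.982652
Stock lattice S(k, i) with i counting down-moves:
  k=0: S(0,0) = 10.6400
  k=1: S(1,0) = 14.2909; S(1,1) = 7.9218
  k=2: S(2,0) = 19.1944; S(2,1) = 10.6400; S(2,2) = 5.8980
Terminal payoffs V(N, i) = max(K - S_T, 0):
  V(2,0) = 0.000000; V(2,1) = 0.000000; V(2,2) = 3.811958
Backward induction: V(k, i) = exp(-r*dt) * [p * V(k+1, i) + (1-p) * V(k+1, i+1)].
  V(1,0) = exp(-r*dt) * [p*0.000000 + (1-p)*0.000000] = 0.000000
  V(1,1) = exp(-r*dt) * [p*0.000000 + (1-p)*3.811958] = 2.039893
  V(0,0) = exp(-r*dt) * [p*0.000000 + (1-p)*2.039893] = 1.091608


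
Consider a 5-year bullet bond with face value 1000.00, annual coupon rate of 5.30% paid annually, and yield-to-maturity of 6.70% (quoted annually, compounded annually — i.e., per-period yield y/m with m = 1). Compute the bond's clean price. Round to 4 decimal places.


Coupon per period c = face * coupon_rate / m = 53.000000
Periods per year m = 1; per-period yield y/m = 0.067000
Number of cashflows N = 5
Cashflows (t years, CF_t, discount factor 1/(1+y/m)^(m*t), PV):
  t = 1.0000: CF_t = 53.000000, DF = 0.937207, PV = 49.671978
  t = 2.0000: CF_t = 53.000000, DF = 0.878357, PV = 46.552931
  t = 3.0000: CF_t = 53.000000, DF = 0.823203, PV = 43.629739
  t = 4.0000: CF_t = 53.000000, DF = 0.771511, PV = 40.890102
  t = 5.0000: CF_t = 1053.000000, DF = 0.723066, PV = 761.388432
Price P = sum_t PV_t = 942.133181

Answer: Price = 942.1332


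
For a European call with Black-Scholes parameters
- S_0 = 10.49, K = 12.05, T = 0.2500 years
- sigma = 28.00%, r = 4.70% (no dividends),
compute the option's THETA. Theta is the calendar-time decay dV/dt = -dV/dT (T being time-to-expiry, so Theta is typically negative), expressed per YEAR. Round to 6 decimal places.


Answer: Theta = -0.917975

Derivation:
d1 = -0.8363731252; d2 = -0.9763731252
phi(d1) = 0.2811973521; exp(-qT) = 1.0000000000; exp(-rT) = 0.9883187617
Theta = -S*exp(-qT)*phi(d1)*sigma/(2*sqrt(T)) - r*K*exp(-rT)*N(d2) + q*S*exp(-qT)*N(d1)
N(d1) = 0.2014725133; N(d2) = 0.1644397972; sqrt(T) = 0.5000000000
Term 1 = -10.4900 * 1.0000000000 * 0.2811973521 * 0.2800 / (2 * 0.5000000000) = -0.8259328626
Term 2 = -0.0470 * 12.0500 * 0.9883187617 * 0.1644397972 = -0.0920425998
Term 3 = 0 (no dividend yield, q = 0)
Theta = -0.8259328626 + (-0.0920425998) + (0.0000000000) = -0.917975
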